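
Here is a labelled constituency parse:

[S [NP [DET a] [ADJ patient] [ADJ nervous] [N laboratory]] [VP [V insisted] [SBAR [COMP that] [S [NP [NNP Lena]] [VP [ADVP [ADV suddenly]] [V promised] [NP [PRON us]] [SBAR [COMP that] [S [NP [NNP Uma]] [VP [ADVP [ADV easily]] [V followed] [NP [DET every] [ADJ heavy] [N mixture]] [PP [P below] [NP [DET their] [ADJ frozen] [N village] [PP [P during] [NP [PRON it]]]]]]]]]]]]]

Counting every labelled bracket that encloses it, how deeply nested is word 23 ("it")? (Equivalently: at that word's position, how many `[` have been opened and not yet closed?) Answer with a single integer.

13

Path from the root down to the word: S → VP → SBAR → S → VP → SBAR → S → VP → PP → NP → PP → NP → PRON. That is 13 enclosing brackets.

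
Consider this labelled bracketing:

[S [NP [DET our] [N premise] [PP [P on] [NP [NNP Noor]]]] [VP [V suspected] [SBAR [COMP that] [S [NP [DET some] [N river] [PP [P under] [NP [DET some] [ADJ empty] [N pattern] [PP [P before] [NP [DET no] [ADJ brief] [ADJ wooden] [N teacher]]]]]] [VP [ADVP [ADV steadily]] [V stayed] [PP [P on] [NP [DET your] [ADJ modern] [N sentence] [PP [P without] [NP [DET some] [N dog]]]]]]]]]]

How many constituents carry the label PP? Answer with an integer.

5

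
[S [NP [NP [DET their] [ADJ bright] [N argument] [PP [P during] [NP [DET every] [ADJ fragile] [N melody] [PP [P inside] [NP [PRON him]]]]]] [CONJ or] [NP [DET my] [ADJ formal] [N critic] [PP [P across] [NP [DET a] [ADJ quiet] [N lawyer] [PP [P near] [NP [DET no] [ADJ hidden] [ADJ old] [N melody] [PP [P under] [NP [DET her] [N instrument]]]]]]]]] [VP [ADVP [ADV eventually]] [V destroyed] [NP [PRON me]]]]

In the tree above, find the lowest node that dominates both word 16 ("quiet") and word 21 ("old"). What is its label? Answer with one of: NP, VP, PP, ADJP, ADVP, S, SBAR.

NP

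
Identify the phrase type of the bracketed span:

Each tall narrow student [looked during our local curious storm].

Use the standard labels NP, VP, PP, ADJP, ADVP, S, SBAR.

VP

"looked" is the head of the bracketed span, so the span is a verb phrase: VP.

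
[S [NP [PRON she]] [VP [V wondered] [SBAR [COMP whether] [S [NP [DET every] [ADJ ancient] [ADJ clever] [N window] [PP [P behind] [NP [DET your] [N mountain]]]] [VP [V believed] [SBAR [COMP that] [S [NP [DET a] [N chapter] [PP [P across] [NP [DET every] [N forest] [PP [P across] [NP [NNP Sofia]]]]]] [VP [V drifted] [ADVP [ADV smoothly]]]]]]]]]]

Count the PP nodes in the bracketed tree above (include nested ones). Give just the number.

3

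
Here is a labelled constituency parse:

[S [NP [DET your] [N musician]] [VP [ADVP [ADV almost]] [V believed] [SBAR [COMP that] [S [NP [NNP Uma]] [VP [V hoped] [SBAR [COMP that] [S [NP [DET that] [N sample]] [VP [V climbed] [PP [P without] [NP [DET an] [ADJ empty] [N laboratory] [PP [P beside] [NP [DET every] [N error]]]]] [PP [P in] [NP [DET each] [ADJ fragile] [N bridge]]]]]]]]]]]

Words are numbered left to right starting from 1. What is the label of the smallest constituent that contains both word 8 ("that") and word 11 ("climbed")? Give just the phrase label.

SBAR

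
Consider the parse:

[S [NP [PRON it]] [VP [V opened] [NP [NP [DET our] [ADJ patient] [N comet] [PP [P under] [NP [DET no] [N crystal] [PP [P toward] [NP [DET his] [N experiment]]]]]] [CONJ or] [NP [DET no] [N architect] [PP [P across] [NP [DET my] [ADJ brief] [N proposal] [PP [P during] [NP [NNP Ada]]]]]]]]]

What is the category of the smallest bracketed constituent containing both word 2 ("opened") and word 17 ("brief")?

The smallest bracket enclosing both words is [VP opened our patient comet under no crystal toward his experiment or no architect across my brief proposal during Ada], so the label is VP.

VP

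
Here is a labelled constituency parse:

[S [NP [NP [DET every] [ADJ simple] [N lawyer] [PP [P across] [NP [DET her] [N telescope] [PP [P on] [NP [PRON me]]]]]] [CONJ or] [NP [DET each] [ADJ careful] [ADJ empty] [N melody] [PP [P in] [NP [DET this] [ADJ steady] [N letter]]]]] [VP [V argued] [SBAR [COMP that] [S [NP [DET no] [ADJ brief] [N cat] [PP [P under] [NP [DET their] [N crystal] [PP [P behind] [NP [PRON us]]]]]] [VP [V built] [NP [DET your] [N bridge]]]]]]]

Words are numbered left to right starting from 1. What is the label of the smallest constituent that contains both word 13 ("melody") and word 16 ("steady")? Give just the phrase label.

NP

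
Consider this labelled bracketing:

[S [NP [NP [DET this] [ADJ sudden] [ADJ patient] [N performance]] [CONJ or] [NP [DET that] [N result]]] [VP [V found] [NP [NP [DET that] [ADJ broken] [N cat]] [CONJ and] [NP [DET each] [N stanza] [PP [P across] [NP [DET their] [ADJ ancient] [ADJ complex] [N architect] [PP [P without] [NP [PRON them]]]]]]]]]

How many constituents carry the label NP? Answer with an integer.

8

Listing each NP by its span: [NP this sudden patient performance or that result]; [NP this sudden patient performance]; [NP that result]; [NP that broken cat and each stanza across their ancient complex architect without them]; [NP that broken cat]; [NP each stanza across their ancient complex architect without them] … — that makes 8.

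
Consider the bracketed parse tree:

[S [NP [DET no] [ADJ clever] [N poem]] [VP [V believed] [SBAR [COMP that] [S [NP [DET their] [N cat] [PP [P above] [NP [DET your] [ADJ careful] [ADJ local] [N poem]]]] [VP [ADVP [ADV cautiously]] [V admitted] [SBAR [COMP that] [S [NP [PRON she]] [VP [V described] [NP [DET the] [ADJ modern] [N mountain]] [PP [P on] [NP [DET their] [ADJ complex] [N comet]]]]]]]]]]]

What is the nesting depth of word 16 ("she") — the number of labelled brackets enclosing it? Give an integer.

Path from the root down to the word: S → VP → SBAR → S → VP → SBAR → S → NP → PRON. That is 9 enclosing brackets.

9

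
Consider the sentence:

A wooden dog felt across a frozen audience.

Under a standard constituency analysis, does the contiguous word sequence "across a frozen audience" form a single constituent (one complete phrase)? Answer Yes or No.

Yes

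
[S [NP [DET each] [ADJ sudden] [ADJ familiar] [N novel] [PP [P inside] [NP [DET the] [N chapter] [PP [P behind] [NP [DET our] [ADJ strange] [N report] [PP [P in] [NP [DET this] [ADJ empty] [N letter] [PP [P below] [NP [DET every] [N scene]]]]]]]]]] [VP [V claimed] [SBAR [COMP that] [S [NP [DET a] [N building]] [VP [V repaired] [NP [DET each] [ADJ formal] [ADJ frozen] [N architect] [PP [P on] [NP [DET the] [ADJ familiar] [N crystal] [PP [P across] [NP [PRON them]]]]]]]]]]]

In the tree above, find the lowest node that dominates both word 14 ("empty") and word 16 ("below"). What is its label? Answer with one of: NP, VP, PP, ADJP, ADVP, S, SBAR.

NP

The smallest bracket enclosing both words is [NP this empty letter below every scene], so the label is NP.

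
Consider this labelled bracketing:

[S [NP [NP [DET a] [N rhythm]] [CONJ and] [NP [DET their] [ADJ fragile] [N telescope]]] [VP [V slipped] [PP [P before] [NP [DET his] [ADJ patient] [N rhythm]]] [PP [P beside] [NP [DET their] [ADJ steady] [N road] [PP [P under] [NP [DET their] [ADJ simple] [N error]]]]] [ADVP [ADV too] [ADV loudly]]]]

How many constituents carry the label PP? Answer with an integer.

3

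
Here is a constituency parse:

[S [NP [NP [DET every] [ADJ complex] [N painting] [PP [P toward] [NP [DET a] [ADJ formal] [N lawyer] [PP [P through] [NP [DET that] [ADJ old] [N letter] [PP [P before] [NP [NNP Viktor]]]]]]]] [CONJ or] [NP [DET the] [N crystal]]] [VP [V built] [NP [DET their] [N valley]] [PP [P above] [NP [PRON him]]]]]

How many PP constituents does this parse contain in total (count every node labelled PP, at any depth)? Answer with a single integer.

The PP constituents are: [PP toward a formal lawyer through that old letter before Viktor]; [PP through that old letter before Viktor]; [PP before Viktor]; [PP above him]. Total: 4.

4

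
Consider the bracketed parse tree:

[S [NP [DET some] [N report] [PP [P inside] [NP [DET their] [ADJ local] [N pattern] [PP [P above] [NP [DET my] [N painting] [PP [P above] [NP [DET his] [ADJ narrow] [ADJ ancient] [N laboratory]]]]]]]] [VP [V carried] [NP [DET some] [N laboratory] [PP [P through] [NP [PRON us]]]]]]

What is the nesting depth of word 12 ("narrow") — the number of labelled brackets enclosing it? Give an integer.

Path from the root down to the word: S → NP → PP → NP → PP → NP → PP → NP → ADJ. That is 9 enclosing brackets.

9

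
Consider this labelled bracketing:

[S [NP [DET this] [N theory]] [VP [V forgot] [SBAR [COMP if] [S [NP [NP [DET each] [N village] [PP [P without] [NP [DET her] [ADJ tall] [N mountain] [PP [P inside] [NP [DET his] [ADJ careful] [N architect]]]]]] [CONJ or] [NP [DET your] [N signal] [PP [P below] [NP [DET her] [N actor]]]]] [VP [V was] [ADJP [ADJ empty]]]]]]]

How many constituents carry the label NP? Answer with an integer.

7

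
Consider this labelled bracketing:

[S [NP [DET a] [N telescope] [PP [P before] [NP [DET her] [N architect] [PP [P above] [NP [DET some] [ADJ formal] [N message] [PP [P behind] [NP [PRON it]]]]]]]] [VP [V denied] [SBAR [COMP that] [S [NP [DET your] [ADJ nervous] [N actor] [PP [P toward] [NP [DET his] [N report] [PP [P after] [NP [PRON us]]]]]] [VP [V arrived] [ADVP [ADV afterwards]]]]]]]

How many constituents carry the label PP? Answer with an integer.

Scanning left to right, an opening `[PP` appears at word positions 3, 6, 10, 17, 20 — 5 in total.

5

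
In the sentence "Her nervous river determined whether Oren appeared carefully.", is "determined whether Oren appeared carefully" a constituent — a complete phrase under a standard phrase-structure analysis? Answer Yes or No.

The sequence corresponds to a single VP node — the verb phrase "determined whether Oren appeared carefully".

Yes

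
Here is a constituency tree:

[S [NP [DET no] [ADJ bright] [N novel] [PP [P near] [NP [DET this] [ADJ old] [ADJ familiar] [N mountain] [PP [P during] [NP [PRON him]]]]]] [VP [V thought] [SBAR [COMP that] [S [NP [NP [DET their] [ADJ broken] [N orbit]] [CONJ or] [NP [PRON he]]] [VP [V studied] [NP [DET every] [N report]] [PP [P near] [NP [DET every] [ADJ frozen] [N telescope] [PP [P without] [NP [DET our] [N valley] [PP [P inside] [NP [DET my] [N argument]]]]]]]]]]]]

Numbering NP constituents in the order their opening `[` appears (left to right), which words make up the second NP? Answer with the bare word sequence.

The NP opening brackets appear, in order, over: "no bright novel near this old familiar mountain during him"; "this old familiar mountain during him"; "him"; "their broken orbit or he"; "their broken orbit"; "he"; "every report"; "every frozen telescope without our valley inside my argument"; "our valley inside my argument"; "my argument". The second one spans "this old familiar mountain during him".

this old familiar mountain during him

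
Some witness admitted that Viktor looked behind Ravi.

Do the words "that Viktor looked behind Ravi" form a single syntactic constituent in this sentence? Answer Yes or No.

The sequence corresponds to a single SBAR node — the subordinate clause "that Viktor looked behind Ravi".

Yes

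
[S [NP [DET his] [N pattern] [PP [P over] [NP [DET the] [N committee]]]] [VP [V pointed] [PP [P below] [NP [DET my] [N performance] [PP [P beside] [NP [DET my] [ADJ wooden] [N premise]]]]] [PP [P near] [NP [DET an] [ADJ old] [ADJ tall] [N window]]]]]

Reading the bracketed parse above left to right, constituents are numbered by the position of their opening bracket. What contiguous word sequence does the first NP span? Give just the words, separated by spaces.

his pattern over the committee

Opening `[NP` markers occur at word positions 1, 4, 8, 11, 15; the first of these opens the constituent [NP his pattern over the committee].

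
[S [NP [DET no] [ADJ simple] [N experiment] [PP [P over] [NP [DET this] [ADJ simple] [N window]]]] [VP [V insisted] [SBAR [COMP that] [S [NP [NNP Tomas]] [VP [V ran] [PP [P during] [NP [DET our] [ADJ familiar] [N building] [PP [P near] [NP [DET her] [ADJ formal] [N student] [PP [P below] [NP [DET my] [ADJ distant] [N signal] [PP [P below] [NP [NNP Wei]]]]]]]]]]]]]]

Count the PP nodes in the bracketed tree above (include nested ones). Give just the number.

5

Listing each PP by its span: [PP over this simple window]; [PP during our familiar building near her formal student below my distant signal below Wei]; [PP near her formal student below my distant signal below Wei]; [PP below my distant signal below Wei]; [PP below Wei] — that makes 5.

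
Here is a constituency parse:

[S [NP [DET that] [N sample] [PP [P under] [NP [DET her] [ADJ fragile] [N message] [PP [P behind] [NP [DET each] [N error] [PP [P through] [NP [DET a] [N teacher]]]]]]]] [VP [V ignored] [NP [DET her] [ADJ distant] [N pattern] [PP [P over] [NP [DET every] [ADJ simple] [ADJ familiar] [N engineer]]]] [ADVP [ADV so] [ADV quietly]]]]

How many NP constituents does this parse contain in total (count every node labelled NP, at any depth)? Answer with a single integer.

6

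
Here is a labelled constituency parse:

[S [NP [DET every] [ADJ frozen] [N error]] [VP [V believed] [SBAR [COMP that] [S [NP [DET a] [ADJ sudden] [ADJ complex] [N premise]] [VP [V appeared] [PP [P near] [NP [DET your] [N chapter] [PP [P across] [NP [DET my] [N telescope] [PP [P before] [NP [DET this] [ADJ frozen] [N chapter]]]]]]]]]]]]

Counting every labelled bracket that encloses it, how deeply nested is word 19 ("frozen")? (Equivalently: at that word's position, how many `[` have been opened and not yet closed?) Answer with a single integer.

12

Counting open brackets not yet closed at "frozen": [S [VP [SBAR [S [VP [PP [NP [PP [NP [PP [NP [ADJ = 12.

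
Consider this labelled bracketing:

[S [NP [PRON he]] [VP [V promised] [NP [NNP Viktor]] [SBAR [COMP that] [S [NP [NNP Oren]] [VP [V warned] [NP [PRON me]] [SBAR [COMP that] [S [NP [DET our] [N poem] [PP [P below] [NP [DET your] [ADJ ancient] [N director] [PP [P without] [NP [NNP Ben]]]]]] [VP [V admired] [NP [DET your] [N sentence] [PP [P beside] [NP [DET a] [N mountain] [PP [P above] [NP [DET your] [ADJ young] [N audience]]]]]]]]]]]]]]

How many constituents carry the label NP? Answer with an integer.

Listing each NP by its span: [NP he]; [NP Viktor]; [NP Oren]; [NP me]; [NP our poem below your ancient director without Ben]; [NP your ancient director without Ben] … — that makes 10.

10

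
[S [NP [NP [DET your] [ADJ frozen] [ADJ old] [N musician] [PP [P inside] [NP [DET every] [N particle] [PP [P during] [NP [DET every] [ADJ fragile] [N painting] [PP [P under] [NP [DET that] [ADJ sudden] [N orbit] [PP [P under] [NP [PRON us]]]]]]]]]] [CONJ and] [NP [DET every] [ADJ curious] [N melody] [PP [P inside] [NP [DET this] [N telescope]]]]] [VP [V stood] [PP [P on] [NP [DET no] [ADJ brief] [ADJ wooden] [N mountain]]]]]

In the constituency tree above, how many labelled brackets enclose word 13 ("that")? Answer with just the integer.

The word sits inside DET, which is inside NP, inside PP, inside NP, inside PP, inside NP, inside PP, inside NP, inside NP, inside S — 10 brackets in all.

10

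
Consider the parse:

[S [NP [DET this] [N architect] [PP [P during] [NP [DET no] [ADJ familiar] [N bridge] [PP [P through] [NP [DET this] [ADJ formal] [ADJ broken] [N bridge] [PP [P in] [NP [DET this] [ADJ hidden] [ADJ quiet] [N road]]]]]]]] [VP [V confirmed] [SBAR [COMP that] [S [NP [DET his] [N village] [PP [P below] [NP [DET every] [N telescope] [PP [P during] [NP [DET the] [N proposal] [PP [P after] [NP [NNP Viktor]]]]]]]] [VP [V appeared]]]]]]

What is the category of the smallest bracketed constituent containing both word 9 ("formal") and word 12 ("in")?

Word 9 lies under S → NP → PP → NP → PP → NP → ADJ; word 12 lies under S → NP → PP → NP → PP → NP → PP → P. The lowest shared node is the NP.

NP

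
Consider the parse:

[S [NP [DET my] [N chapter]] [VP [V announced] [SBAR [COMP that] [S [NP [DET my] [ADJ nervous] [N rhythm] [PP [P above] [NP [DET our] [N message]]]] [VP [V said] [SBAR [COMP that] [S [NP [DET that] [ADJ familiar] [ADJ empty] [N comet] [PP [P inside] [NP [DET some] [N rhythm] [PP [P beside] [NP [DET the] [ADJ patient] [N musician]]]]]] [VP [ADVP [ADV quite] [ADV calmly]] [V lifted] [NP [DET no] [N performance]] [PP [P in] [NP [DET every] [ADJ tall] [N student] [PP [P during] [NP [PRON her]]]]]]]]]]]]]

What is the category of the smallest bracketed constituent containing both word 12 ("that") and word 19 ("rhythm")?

SBAR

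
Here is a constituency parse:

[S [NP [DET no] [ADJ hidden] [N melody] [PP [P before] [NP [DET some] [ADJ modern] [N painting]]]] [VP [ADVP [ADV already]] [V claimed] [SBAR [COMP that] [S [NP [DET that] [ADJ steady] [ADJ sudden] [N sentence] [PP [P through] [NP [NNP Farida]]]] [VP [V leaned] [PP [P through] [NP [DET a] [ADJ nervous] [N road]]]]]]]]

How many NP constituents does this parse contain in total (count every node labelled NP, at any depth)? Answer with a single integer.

5

The NP constituents are: [NP no hidden melody before some modern painting]; [NP some modern painting]; [NP that steady sudden sentence through Farida]; [NP Farida]; [NP a nervous road]. Total: 5.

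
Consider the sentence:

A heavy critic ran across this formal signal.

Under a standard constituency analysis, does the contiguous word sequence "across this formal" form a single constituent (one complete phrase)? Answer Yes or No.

No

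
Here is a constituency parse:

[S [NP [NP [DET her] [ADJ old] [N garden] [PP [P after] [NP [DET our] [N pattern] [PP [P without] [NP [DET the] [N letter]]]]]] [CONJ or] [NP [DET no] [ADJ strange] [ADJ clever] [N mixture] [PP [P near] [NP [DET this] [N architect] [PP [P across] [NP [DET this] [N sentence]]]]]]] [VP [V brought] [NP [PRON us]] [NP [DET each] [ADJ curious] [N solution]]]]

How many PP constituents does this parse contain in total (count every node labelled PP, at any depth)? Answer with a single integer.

4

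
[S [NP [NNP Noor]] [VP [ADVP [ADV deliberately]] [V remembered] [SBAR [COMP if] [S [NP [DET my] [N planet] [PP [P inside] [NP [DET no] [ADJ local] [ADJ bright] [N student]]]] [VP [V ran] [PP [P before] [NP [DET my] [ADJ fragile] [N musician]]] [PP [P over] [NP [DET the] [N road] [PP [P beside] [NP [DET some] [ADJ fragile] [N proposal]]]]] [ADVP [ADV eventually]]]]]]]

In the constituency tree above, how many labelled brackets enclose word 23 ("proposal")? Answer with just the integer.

10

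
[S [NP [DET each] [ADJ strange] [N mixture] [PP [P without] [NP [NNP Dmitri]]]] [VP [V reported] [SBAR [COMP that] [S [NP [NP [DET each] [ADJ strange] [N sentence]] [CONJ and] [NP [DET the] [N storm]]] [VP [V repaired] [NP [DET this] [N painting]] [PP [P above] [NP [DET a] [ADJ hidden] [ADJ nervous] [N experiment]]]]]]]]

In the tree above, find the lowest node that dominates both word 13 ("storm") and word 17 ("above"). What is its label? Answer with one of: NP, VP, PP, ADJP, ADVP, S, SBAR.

S

Both words fall inside [S each strange sentence and the storm repaired this painting above a hidden nervous experiment] (words 8–21), and no smaller constituent contains them both. Label: S.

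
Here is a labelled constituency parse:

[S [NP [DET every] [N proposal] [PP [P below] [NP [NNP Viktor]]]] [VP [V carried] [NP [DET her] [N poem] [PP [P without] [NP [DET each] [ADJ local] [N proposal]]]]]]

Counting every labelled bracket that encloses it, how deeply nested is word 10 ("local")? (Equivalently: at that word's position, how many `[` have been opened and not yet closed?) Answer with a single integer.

6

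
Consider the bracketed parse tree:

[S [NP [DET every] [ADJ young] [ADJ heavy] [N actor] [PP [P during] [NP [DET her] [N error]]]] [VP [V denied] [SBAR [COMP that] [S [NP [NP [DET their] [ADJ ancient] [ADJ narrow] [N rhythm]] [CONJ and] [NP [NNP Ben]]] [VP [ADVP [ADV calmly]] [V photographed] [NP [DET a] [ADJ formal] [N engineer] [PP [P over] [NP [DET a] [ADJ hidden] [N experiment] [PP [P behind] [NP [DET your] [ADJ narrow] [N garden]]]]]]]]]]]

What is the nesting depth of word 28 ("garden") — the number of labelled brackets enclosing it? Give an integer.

Path from the root down to the word: S → VP → SBAR → S → VP → NP → PP → NP → PP → NP → N. That is 11 enclosing brackets.

11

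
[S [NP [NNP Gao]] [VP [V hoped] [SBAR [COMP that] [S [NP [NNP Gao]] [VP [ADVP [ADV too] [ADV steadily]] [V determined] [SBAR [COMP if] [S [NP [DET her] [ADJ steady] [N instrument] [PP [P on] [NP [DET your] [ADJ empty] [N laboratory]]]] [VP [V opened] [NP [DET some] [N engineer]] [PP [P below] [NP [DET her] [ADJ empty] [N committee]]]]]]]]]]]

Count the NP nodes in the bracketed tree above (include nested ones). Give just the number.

Scanning left to right, an opening `[NP` appears at word positions 1, 4, 9, 13, 17, 20 — 6 in total.

6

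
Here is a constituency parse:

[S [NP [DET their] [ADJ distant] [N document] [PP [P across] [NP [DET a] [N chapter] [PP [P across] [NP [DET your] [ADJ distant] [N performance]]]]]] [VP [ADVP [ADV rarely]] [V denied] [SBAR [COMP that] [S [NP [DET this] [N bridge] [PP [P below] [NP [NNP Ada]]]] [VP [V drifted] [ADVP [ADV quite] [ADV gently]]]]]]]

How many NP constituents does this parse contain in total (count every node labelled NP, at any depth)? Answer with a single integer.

5

The NP constituents are: [NP their distant document across a chapter across your distant performance]; [NP a chapter across your distant performance]; [NP your distant performance]; [NP this bridge below Ada]; [NP Ada]. Total: 5.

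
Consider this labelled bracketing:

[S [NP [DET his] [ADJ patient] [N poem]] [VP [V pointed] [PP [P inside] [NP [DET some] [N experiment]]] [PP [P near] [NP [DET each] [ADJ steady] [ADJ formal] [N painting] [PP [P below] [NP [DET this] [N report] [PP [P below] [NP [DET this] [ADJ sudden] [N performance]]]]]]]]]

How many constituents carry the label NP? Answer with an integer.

The NP constituents are: [NP his patient poem]; [NP some experiment]; [NP each steady formal painting below this report below this sudden performance]; [NP this report below this sudden performance]; [NP this sudden performance]. Total: 5.

5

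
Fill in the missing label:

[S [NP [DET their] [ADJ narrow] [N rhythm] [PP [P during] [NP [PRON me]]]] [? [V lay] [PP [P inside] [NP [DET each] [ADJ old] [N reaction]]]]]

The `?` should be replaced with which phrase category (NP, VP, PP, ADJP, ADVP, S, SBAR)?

VP

Looking at what the `?` directly dominates — V 'lay', PP — this is a verb phrase (VP).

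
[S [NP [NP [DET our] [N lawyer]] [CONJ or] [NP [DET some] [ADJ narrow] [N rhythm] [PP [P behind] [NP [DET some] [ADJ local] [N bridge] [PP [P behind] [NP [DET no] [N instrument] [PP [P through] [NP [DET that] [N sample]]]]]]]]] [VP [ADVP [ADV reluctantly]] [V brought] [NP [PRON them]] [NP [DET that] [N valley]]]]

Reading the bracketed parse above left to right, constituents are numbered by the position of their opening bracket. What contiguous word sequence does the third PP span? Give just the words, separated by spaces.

through that sample

Opening `[PP` markers occur at word positions 7, 11, 14; the third of these opens the constituent [PP through that sample].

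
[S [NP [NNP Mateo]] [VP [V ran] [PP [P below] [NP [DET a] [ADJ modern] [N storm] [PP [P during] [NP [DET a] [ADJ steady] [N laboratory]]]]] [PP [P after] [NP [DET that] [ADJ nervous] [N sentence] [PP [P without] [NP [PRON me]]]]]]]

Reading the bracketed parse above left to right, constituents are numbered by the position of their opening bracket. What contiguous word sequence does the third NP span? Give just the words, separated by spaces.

Opening `[NP` markers occur at word positions 1, 4, 8, 12, 16; the third of these opens the constituent [NP a steady laboratory].

a steady laboratory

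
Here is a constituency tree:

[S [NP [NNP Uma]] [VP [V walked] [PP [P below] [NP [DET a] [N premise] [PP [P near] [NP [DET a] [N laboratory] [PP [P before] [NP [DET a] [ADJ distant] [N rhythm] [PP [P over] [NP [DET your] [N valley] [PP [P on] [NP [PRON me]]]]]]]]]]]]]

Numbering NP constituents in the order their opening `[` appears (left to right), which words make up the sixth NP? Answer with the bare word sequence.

me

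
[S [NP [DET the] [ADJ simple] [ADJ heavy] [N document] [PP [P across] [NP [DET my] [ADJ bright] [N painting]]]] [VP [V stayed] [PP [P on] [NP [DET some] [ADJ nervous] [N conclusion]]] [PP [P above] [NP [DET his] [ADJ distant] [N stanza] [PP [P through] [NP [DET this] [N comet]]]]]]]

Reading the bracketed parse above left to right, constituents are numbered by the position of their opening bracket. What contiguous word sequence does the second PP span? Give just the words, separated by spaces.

on some nervous conclusion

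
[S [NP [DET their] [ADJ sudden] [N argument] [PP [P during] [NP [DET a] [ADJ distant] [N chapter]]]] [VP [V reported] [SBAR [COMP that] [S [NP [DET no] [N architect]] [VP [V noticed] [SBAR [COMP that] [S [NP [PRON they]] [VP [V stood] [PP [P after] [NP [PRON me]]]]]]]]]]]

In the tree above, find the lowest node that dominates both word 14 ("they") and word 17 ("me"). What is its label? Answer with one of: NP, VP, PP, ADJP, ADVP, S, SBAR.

S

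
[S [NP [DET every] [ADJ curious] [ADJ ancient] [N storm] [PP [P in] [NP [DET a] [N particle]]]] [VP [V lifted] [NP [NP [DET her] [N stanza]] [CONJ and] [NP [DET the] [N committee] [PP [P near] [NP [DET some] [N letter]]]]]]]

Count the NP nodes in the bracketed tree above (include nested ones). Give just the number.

Listing each NP by its span: [NP every curious ancient storm in a particle]; [NP a particle]; [NP her stanza and the committee near some letter]; [NP her stanza]; [NP the committee near some letter]; [NP some letter] — that makes 6.

6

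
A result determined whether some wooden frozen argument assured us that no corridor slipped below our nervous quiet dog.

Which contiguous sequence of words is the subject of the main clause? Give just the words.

In the main clause the verb is "determined"; the NP preceding it, "a result", is the subject.

a result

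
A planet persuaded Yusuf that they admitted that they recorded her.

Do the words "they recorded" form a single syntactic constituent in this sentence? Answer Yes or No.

No

The sequence begins inside the noun phrase "they" and ends inside the verb phrase "recorded her"; it crosses a phrase boundary, so no single node in the tree spans exactly those words.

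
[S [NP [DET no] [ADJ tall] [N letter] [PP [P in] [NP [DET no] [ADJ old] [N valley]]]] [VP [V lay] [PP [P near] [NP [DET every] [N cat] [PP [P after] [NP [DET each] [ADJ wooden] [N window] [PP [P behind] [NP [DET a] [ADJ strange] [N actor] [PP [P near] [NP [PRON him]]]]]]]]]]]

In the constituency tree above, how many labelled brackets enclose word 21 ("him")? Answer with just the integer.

11

The word sits inside PRON, which is inside NP, inside PP, inside NP, inside PP, inside NP, inside PP, inside NP, inside PP, inside VP, inside S — 11 brackets in all.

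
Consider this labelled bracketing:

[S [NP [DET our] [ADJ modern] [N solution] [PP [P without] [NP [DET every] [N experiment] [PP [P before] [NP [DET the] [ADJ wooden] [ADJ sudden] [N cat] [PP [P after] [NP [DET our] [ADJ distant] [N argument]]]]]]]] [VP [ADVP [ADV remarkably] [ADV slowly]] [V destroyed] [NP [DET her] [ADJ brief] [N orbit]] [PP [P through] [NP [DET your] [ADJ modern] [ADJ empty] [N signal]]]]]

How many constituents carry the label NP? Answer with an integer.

6

Scanning left to right, an opening `[NP` appears at word positions 1, 5, 8, 13, 19, 23 — 6 in total.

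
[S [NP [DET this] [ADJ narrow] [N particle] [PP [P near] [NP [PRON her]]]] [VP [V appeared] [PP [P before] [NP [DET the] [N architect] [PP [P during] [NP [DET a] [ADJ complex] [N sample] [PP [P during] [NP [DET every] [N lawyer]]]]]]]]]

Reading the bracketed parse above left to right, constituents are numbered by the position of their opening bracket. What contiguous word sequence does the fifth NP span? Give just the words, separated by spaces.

every lawyer

In left-to-right order the NP constituents are "this narrow particle near her"; "her"; "the architect during a complex sample during every lawyer"; "a complex sample during every lawyer"; "every lawyer". Number 5 is "every lawyer".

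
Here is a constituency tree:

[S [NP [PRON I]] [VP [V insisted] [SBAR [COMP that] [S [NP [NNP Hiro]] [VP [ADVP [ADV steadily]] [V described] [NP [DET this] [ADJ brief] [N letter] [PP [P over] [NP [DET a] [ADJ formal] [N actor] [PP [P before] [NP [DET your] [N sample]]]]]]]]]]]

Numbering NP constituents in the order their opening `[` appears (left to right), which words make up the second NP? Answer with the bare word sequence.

Hiro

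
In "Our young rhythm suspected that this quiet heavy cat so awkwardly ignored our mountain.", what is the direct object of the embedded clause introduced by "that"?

our mountain

"ignored" heads the VP of the embedded clause introduced by "that", and "our mountain" is its direct object.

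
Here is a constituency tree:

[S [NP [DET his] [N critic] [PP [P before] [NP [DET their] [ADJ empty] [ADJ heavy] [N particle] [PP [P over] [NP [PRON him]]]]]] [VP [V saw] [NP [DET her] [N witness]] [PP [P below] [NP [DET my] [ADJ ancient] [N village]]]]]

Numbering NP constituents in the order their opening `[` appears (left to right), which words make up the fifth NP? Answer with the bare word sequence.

my ancient village

The NP opening brackets appear, in order, over: "his critic before their empty heavy particle over him"; "their empty heavy particle over him"; "him"; "her witness"; "my ancient village". The fifth one spans "my ancient village".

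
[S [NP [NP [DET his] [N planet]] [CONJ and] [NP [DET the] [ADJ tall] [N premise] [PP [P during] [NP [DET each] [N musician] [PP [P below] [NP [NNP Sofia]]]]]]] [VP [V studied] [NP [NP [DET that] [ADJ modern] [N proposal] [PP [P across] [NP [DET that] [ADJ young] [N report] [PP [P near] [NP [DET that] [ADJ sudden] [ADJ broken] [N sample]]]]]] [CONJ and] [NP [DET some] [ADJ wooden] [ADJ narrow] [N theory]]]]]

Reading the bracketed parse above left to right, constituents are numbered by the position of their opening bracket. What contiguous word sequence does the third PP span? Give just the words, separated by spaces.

across that young report near that sudden broken sample

Opening `[PP` markers occur at word positions 7, 10, 16, 20; the third of these opens the constituent [PP across that young report near that sudden broken sample].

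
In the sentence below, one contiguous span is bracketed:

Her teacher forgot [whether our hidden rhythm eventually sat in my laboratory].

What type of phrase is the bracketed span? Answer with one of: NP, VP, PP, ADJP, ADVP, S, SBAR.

SBAR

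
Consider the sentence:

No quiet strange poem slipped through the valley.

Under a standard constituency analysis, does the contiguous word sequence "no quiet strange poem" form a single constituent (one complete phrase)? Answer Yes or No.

Yes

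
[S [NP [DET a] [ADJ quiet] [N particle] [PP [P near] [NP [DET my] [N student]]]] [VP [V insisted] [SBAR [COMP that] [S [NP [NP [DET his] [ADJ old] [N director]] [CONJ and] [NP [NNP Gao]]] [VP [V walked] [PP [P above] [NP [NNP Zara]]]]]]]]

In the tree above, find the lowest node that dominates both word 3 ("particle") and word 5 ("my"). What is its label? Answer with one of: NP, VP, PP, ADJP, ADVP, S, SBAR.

NP

Word 3 lies under S → NP → N; word 5 lies under S → NP → PP → NP → DET. The lowest shared node is the NP.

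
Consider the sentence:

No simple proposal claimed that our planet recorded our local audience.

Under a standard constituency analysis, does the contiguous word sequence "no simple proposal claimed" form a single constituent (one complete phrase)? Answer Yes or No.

The smallest constituent containing the whole sequence is the clause [S no simple proposal claimed that our planet recorded our local audience], but the sequence is only part of it — it straddles the boundary between noun phrase "no simple proposal" and verb phrase "claimed that our planet recorded our local audience".

No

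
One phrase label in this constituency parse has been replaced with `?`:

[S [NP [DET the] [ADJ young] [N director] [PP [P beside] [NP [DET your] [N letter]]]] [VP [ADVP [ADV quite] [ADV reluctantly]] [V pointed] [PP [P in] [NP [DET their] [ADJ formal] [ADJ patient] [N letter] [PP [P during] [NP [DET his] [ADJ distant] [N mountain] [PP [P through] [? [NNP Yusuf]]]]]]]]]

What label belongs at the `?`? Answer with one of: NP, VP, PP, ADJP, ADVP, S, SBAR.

NP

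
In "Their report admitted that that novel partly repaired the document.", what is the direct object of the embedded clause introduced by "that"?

the document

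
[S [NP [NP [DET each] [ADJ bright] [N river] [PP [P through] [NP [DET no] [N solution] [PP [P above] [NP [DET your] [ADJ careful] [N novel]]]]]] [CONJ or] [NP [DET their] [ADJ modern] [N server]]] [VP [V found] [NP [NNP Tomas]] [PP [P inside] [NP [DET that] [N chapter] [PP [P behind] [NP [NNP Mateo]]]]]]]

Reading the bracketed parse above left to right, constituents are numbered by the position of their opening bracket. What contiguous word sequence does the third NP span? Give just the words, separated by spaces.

Opening `[NP` markers occur at word positions 1, 1, 5, 8, 12, 16, 18, 21; the third of these opens the constituent [NP no solution above your careful novel].

no solution above your careful novel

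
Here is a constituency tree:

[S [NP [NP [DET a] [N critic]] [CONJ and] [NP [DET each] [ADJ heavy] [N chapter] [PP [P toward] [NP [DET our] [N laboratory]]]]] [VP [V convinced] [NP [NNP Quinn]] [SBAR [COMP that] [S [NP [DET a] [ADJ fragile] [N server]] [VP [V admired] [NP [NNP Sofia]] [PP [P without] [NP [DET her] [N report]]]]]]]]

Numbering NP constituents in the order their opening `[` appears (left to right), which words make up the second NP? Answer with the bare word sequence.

a critic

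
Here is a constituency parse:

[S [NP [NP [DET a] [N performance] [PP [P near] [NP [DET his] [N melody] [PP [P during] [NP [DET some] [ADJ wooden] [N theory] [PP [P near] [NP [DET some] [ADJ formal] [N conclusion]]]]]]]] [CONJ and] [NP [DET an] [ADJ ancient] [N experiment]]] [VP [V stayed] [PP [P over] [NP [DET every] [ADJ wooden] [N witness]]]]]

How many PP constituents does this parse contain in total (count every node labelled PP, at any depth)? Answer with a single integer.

4

Scanning left to right, an opening `[PP` appears at word positions 3, 6, 10, 19 — 4 in total.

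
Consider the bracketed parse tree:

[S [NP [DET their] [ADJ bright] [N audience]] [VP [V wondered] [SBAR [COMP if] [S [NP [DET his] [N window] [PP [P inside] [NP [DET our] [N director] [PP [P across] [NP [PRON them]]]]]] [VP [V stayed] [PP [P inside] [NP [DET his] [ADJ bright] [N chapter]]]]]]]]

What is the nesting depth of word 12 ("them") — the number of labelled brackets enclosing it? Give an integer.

Counting open brackets not yet closed at "them": [S [VP [SBAR [S [NP [PP [NP [PP [NP [PRON = 10.

10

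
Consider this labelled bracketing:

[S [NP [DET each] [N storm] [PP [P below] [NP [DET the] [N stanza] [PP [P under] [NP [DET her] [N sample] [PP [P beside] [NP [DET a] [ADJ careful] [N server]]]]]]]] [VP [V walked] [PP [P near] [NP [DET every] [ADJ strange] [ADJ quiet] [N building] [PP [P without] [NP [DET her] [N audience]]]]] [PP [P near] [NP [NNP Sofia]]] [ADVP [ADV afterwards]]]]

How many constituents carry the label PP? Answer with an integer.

6

The PP constituents are: [PP below the stanza under her sample beside a careful server]; [PP under her sample beside a careful server]; [PP beside a careful server]; [PP near every strange quiet building without her audience]; [PP without her audience]; [PP near Sofia]. Total: 6.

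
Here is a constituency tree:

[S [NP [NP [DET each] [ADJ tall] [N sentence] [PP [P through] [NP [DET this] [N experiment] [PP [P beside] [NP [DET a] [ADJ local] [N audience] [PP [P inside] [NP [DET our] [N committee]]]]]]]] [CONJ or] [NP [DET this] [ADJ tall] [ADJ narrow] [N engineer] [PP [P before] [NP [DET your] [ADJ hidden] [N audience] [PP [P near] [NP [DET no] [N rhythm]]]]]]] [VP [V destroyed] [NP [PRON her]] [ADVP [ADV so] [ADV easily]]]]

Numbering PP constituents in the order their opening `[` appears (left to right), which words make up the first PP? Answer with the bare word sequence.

Opening `[PP` markers occur at word positions 4, 7, 11, 19, 23; the first of these opens the constituent [PP through this experiment beside a local audience inside our committee].

through this experiment beside a local audience inside our committee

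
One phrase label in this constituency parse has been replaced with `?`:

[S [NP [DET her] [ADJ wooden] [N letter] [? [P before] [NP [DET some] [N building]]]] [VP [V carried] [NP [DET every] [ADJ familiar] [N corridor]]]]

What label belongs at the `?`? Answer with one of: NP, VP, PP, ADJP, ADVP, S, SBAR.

Looking at what the `?` directly dominates — P 'before', NP — this is a prepositional phrase (PP).

PP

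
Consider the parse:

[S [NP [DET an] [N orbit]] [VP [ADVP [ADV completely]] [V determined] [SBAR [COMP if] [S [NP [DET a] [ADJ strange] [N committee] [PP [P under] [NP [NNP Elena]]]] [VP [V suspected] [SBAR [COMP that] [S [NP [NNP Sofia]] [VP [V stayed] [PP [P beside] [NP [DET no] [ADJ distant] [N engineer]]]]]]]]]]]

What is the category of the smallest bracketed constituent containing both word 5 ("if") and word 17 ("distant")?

SBAR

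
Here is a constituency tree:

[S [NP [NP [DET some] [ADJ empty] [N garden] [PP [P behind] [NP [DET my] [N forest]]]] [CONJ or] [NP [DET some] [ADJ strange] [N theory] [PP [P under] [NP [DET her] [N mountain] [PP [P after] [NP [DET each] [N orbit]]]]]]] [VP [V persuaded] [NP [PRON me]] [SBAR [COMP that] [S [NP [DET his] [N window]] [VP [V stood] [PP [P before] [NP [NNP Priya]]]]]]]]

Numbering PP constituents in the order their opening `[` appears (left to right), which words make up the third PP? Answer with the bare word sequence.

after each orbit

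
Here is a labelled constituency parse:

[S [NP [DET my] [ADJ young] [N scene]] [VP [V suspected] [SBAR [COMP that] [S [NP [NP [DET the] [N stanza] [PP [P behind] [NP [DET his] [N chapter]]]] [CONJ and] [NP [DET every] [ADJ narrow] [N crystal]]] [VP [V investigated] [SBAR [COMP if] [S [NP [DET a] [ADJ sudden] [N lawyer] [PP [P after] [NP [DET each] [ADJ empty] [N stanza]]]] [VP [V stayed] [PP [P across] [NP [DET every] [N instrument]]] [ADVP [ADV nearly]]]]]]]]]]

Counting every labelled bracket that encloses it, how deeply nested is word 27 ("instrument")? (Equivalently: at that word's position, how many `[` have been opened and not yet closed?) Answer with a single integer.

11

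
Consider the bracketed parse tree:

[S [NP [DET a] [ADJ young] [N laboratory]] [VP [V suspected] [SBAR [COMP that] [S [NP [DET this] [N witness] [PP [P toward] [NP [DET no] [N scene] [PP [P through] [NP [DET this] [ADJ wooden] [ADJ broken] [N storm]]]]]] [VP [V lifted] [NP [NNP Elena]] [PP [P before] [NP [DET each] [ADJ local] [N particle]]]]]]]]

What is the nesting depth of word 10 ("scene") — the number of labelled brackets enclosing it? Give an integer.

8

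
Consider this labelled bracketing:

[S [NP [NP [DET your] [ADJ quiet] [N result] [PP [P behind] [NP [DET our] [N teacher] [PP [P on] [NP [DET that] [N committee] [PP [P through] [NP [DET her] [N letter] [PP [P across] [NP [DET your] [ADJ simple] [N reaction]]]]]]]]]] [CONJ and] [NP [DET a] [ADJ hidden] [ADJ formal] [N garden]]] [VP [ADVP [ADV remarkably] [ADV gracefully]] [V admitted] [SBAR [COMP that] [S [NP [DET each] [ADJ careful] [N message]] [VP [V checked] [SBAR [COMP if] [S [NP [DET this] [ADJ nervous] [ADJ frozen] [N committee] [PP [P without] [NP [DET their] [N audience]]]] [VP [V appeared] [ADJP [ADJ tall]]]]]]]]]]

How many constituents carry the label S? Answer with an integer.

3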